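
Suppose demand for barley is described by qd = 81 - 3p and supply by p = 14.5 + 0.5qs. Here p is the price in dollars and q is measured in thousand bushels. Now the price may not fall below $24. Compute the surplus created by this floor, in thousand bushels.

Rearranging supply gives qs = 2p - 29. Equilibrium: 81 - 3p = 2p - 29, so 110 = 5p and p* = 22, q* = 15.
The floor of 24 is above the equilibrium price 22, so it binds.
At p = 24: qd = 81 - 3·24 = 9 and qs = 2·24 - 29 = 19.
Surplus = qs - qd = 19 - 9 = 10.

10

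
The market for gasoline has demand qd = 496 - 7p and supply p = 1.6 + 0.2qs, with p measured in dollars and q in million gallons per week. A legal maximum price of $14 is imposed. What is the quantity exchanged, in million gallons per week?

62

Rearranging supply gives qs = 5p - 8. Setting quantity demanded equal to quantity supplied, 496 - 7p = 5p - 8, gives p* = 42 and q* = 202.
The ceiling of 14 is below the equilibrium price 42, so it binds.
At p = 14: qd = 496 - 7·14 = 398 and qs = 5·14 - 8 = 62.
The quantity actually transacted is the short side, supply: 62.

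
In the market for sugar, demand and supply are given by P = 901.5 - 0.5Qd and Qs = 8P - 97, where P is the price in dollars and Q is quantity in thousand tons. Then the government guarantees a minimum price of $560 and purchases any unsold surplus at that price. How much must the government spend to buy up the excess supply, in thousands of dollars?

2072000

Rearranging demand gives Qd = 1803 - 2P. Setting quantity demanded equal to quantity supplied, 1803 - 2P = 8P - 97, gives P* = 190 and Q* = 1423.
The floor of 560 is above the equilibrium price 190, so it binds.
At P = 560: Qd = 1803 - 2·560 = 683 and Qs = 8·560 - 97 = 4383.
Surplus = Qs - Qd = 3700.
Government expenditure = surplus × support price = 3700 × 560 = 2072000.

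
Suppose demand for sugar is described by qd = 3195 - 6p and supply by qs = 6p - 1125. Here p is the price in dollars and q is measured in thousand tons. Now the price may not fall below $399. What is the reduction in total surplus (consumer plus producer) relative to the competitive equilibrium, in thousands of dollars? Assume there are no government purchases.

Setting quantity demanded equal to quantity supplied, 3195 - 6p = 6p - 1125, gives p* = 360 and q* = 1035.
Since 399 > 360, the floor is binding.
At p = 399: qd = 3195 - 6·399 = 801 and qs = 6·399 - 1125 = 1269.
Quantity traded falls to 801. At q = 801 the demand price is (3195 - 801)/6 = 399 and the supply price is (1125 + 801)/6 = 321.
Deadweight loss = ½ · (399 - 321) · (1035 - 801) = ½ · 78 · 234 = 9126.

9126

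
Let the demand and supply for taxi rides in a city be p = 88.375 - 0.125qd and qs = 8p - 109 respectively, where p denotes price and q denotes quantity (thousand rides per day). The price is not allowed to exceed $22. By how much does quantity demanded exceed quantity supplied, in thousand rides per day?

464

Rearranging demand gives qd = 707 - 8p. In a free market, 707 - 8p = 8p - 109 gives the equilibrium p* = 51, q* = 299.
The ceiling of 22 is below the equilibrium price 51, so it binds.
At p = 22: qd = 707 - 8·22 = 531 and qs = 8·22 - 109 = 67.
Shortage = qd - qs = 531 - 67 = 464.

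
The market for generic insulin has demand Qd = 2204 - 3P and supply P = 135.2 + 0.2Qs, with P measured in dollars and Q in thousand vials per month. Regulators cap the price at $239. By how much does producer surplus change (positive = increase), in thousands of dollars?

Rearranging supply gives Qs = 5P - 676. Setting quantity demanded equal to quantity supplied, 2204 - 3P = 5P - 676, gives P* = 360 and Q* = 1124.
Since 239 < 360, the ceiling is binding.
At P = 239: Qd = 2204 - 3·239 = 1487 and Qs = 5·239 - 676 = 519.
Producer surplus without the control is ½ · (360 - 135.2) · 1124 = 126337.6.
With the ceiling, producers sell 519 units at 239, so PS = ½ · (239 - 135.2) · 519 = 26936.1.
Change in producer surplus = 26936.1 - 126337.6 = -99401.5.

-99401.5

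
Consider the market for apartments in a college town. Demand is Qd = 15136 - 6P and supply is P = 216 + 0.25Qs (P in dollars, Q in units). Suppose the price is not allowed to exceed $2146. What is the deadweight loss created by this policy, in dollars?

Rearranging supply gives Qs = 4P - 864. Without the control the market clears where 15136 - 6P = 4P - 864, i.e. P* = 1600 and Q* = 5536.
Since 2146 is above P* = 1600, the ceiling does not bind and the free-market outcome prevails.
Since the control does not bind, no trades are prevented and deadweight loss is zero.

0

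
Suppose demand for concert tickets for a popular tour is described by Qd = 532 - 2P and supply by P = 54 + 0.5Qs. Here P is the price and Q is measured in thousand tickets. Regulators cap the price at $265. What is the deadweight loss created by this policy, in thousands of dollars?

0

Rearranging supply gives Qs = 2P - 108. Without the control the market clears where 532 - 2P = 2P - 108, i.e. P* = 160 and Q* = 212.
Since 265 is above P* = 160, the ceiling does not bind and the free-market outcome prevails.
Since the control does not bind, no trades are prevented and deadweight loss is zero.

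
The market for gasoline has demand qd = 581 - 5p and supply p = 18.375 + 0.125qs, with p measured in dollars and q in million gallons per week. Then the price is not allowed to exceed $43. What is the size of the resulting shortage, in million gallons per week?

Rearranging supply gives qs = 8p - 147. In a free market, 581 - 5p = 8p - 147 gives the equilibrium p* = 56, q* = 301.
Because the ceiling (43) lies below the market-clearing price, it is binding.
At p = 43: qd = 581 - 5·43 = 366 and qs = 8·43 - 147 = 197.
Shortage = qd - qs = 366 - 197 = 169.

169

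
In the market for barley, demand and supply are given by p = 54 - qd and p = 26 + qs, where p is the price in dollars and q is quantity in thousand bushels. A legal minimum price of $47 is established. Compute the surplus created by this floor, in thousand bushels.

Rearranging demand gives qd = 54 - p; rearranging supply gives qs = p - 26. Setting quantity demanded equal to quantity supplied, 54 - p = p - 26, gives p* = 40 and q* = 14.
Since 47 > 40, the floor is binding.
At p = 47: qd = 54 - 47 = 7 and qs = 47 - 26 = 21.
Surplus = qs - qd = 21 - 7 = 14.

14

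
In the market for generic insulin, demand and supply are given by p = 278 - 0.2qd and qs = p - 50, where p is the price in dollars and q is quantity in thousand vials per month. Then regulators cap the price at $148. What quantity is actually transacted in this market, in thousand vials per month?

98

Rearranging demand gives qd = 1390 - 5p. Equilibrium: 1390 - 5p = p - 50, so 1440 = 6p and p* = 240, q* = 190.
The ceiling of 148 is below the equilibrium price 240, so it binds.
At p = 148: qd = 1390 - 5·148 = 650 and qs = 148 - 50 = 98.
The quantity actually transacted is the short side, supply: 98.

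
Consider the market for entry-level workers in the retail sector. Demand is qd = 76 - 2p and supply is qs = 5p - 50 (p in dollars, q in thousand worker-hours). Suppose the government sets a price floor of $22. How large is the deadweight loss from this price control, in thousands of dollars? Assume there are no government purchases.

22.4

Setting quantity demanded equal to quantity supplied, 76 - 2p = 5p - 50, gives p* = 18 and q* = 40.
Because the floor (22) lies above the market-clearing price, it is binding.
At p = 22: qd = 76 - 2·22 = 32 and qs = 5·22 - 50 = 60.
Quantity traded falls to 32. At q = 32 the demand price is (76 - 32)/2 = 22 and the supply price is (50 + 32)/5 = 16.4.
Deadweight loss = ½ · (22 - 16.4) · (40 - 32) = ½ · 5.6 · 8 = 22.4.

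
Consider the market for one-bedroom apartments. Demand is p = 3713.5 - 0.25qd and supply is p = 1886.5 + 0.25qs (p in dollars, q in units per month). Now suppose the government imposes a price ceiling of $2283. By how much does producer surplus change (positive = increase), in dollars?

-1354540

Rearranging demand gives qd = 14854 - 4p; rearranging supply gives qs = 4p - 7546. Without the control the market clears where 14854 - 4p = 4p - 7546, i.e. p* = 2800 and q* = 3654.
Because the ceiling (2283) lies below the market-clearing price, it is binding.
At p = 2283: qd = 14854 - 4·2283 = 5722 and qs = 4·2283 - 7546 = 1586.
Producer surplus without the control is ½ · (2800 - 1886.5) · 3654 = 1668964.5.
With the ceiling, producers sell 1586 units at 2283, so PS = ½ · (2283 - 1886.5) · 1586 = 314424.5.
Change in producer surplus = 314424.5 - 1668964.5 = -1354540.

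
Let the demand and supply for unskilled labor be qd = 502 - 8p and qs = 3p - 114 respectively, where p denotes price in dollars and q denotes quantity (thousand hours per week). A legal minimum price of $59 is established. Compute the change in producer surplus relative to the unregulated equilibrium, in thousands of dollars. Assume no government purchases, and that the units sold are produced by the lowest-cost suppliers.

-6

In a free market, 502 - 8p = 3p - 114 gives the equilibrium p* = 56, q* = 54.
Since 59 > 56, the floor is binding.
At p = 59: qd = 502 - 8·59 = 30 and qs = 3·59 - 114 = 63.
Producer surplus without the control is ½ · (56 - 38) · 54 = 486.
With the floor, 30 units are sold at 59. The supply price at q = 30 is 48, so PS = ½ · [(59 - 38) + (59 - 48)] · 30 = 480.
Change in producer surplus = 480 - 486 = -6.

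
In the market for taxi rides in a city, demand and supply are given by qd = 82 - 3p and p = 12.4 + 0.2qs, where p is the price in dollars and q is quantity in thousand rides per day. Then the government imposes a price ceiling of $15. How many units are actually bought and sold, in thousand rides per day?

Rearranging supply gives qs = 5p - 62. Equilibrium: 82 - 3p = 5p - 62, so 144 = 8p and p* = 18, q* = 28.
Since 15 < 18, the ceiling is binding.
At p = 15: qd = 82 - 3·15 = 37 and qs = 5·15 - 62 = 13.
The quantity actually transacted is the short side, supply: 13.

13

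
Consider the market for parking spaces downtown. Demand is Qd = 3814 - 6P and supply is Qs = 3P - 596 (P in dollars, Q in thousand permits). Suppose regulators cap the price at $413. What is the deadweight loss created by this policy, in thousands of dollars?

Without the control the market clears where 3814 - 6P = 3P - 596, i.e. P* = 490 and Q* = 874.
Because the ceiling (413) lies below the market-clearing price, it is binding.
At P = 413: Qd = 3814 - 6·413 = 1336 and Qs = 3·413 - 596 = 643.
Quantity traded falls to 643. At Q = 643 the demand price is (3814 - 643)/6 = 528.5 and the supply price is (596 + 643)/3 = 413.
Deadweight loss = ½ · (528.5 - 413) · (874 - 643) = ½ · 115.5 · 231 = 13340.25.

13340.25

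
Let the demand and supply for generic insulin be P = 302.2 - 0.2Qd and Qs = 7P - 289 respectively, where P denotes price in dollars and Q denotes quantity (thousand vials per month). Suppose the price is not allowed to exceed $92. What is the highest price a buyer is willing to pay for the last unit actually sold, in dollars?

231.2

Rearranging demand gives Qd = 1511 - 5P. Equilibrium: 1511 - 5P = 7P - 289, so 1800 = 12P and P* = 150, Q* = 761.
The ceiling of 92 is below the equilibrium price 150, so it binds.
At P = 92: Qd = 1511 - 5·92 = 1051 and Qs = 7·92 - 289 = 355.
Only 355 units reach the market. On the demand curve, the marginal buyer's willingness to pay at Q = 355 is (1511 - 355)/5 = 231.2.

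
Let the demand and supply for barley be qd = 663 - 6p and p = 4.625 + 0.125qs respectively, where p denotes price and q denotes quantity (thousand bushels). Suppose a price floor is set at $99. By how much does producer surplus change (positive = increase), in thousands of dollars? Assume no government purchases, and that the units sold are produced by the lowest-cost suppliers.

-2021.25

Rearranging supply gives qs = 8p - 37. Setting quantity demanded equal to quantity supplied, 663 - 6p = 8p - 37, gives p* = 50 and q* = 363.
Since 99 > 50, the floor is binding.
At p = 99: qd = 663 - 6·99 = 69 and qs = 8·99 - 37 = 755.
Producer surplus without the control is ½ · (50 - 4.625) · 363 = 8235.5625.
With the floor, 69 units are sold at 99. The supply price at q = 69 is 13.25, so PS = ½ · [(99 - 4.625) + (99 - 13.25)] · 69 = 6214.3125.
Change in producer surplus = 6214.3125 - 8235.5625 = -2021.25.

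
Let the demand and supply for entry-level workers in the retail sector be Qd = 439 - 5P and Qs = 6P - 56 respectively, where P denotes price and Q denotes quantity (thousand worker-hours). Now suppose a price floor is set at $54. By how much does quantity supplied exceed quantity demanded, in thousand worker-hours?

Equilibrium: 439 - 5P = 6P - 56, so 495 = 11P and P* = 45, Q* = 214.
Because the floor (54) lies above the market-clearing price, it is binding.
At P = 54: Qd = 439 - 5·54 = 169 and Qs = 6·54 - 56 = 268.
Surplus = Qs - Qd = 268 - 169 = 99.

99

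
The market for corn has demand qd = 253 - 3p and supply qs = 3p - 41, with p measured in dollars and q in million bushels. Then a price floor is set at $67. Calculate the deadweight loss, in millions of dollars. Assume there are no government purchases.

Without the control the market clears where 253 - 3p = 3p - 41, i.e. p* = 49 and q* = 106.
Because the floor (67) lies above the market-clearing price, it is binding.
At p = 67: qd = 253 - 3·67 = 52 and qs = 3·67 - 41 = 160.
Quantity traded falls to 52. At q = 52 the demand price is (253 - 52)/3 = 67 and the supply price is (41 + 52)/3 = 31.
Deadweight loss = ½ · (67 - 31) · (106 - 52) = ½ · 36 · 54 = 972.

972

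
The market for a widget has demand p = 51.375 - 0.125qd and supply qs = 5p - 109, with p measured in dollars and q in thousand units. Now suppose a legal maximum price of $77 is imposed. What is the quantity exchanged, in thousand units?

91

Rearranging demand gives qd = 411 - 8p. Equilibrium: 411 - 8p = 5p - 109, so 520 = 13p and p* = 40, q* = 91.
Since 77 is above p* = 40, the ceiling does not bind and the free-market outcome prevails.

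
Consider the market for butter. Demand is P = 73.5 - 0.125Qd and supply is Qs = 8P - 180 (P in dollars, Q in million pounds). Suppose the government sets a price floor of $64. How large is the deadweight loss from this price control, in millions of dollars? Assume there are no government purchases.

2048

Rearranging demand gives Qd = 588 - 8P. Setting quantity demanded equal to quantity supplied, 588 - 8P = 8P - 180, gives P* = 48 and Q* = 204.
Because the floor (64) lies above the market-clearing price, it is binding.
At P = 64: Qd = 588 - 8·64 = 76 and Qs = 8·64 - 180 = 332.
Quantity traded falls to 76. At Q = 76 the demand price is (588 - 76)/8 = 64 and the supply price is (180 + 76)/8 = 32.
Deadweight loss = ½ · (64 - 32) · (204 - 76) = ½ · 32 · 128 = 2048.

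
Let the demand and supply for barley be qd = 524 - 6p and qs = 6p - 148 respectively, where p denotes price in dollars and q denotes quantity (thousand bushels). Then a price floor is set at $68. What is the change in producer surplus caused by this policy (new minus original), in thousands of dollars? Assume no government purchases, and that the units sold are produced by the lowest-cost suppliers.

960

Equilibrium: 524 - 6p = 6p - 148, so 672 = 12p and p* = 56, q* = 188.
The floor of 68 is above the equilibrium price 56, so it binds.
At p = 68: qd = 524 - 6·68 = 116 and qs = 6·68 - 148 = 260.
Producer surplus without the control is ½ · (56 - 74/3) · 188 = 8836/3.
With the floor, 116 units are sold at 68. The supply price at q = 116 is 44, so PS = ½ · [(68 - 74/3) + (68 - 44)] · 116 = 11716/3.
Change in producer surplus = 11716/3 - 8836/3 = 960.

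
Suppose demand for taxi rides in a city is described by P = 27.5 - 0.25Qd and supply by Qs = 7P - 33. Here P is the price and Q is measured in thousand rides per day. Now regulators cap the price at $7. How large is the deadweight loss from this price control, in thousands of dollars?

Rearranging demand gives Qd = 110 - 4P. Without the control the market clears where 110 - 4P = 7P - 33, i.e. P* = 13 and Q* = 58.
Because the ceiling (7) lies below the market-clearing price, it is binding.
At P = 7: Qd = 110 - 4·7 = 82 and Qs = 7·7 - 33 = 16.
Quantity traded falls to 16. At Q = 16 the demand price is (110 - 16)/4 = 23.5 and the supply price is (33 + 16)/7 = 7.
Deadweight loss = ½ · (23.5 - 7) · (58 - 16) = ½ · 16.5 · 42 = 346.5.

346.5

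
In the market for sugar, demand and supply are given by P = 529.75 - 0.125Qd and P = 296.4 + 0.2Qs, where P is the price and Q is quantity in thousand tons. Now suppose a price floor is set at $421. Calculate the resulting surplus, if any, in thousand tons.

Rearranging demand gives Qd = 4238 - 8P; rearranging supply gives Qs = 5P - 1482. Without the control the market clears where 4238 - 8P = 5P - 1482, i.e. P* = 440 and Q* = 718.
The floor of 421 is below the equilibrium price 440, so it is not binding; the market clears at P* = 440, Q* = 718.
Since the control does not bind, there is no surplus.

0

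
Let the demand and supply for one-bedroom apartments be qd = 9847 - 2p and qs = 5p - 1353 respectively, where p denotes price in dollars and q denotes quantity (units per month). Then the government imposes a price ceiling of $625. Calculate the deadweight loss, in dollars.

Without the control the market clears where 9847 - 2p = 5p - 1353, i.e. p* = 1600 and q* = 6647.
Since 625 < 1600, the ceiling is binding.
At p = 625: qd = 9847 - 2·625 = 8597 and qs = 5·625 - 1353 = 1772.
Quantity traded falls to 1772. At q = 1772 the demand price is (9847 - 1772)/2 = 4037.5 and the supply price is (1353 + 1772)/5 = 625.
Deadweight loss = ½ · (4037.5 - 625) · (6647 - 1772) = ½ · 3412.5 · 4875 = 8317968.75.

8317968.75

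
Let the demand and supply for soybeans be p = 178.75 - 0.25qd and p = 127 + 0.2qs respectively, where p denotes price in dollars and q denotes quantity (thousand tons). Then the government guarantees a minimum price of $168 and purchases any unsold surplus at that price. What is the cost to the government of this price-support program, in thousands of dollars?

Rearranging demand gives qd = 715 - 4p; rearranging supply gives qs = 5p - 635. Equilibrium: 715 - 4p = 5p - 635, so 1350 = 9p and p* = 150, q* = 115.
Because the floor (168) lies above the market-clearing price, it is binding.
At p = 168: qd = 715 - 4·168 = 43 and qs = 5·168 - 635 = 205.
Surplus = qs - qd = 162.
Government expenditure = surplus × support price = 162 × 168 = 27216.

27216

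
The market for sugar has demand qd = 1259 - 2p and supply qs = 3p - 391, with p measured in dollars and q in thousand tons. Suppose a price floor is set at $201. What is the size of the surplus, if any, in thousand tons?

Without the control the market clears where 1259 - 2p = 3p - 391, i.e. p* = 330 and q* = 599.
Since 201 is below p* = 330, the floor does not bind and the free-market outcome prevails.
Since the control does not bind, there is no surplus.

0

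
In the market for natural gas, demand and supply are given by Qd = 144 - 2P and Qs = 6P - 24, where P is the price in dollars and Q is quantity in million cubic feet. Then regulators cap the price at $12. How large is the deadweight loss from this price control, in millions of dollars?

972

Equilibrium: 144 - 2P = 6P - 24, so 168 = 8P and P* = 21, Q* = 102.
Since 12 < 21, the ceiling is binding.
At P = 12: Qd = 144 - 2·12 = 120 and Qs = 6·12 - 24 = 48.
Quantity traded falls to 48. At Q = 48 the demand price is (144 - 48)/2 = 48 and the supply price is (24 + 48)/6 = 12.
Deadweight loss = ½ · (48 - 12) · (102 - 48) = ½ · 36 · 54 = 972.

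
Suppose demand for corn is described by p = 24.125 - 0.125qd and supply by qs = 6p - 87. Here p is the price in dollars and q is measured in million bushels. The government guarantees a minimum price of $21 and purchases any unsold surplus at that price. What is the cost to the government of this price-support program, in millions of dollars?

Rearranging demand gives qd = 193 - 8p. Without the control the market clears where 193 - 8p = 6p - 87, i.e. p* = 20 and q* = 33.
Because the floor (21) lies above the market-clearing price, it is binding.
At p = 21: qd = 193 - 8·21 = 25 and qs = 6·21 - 87 = 39.
Surplus = qs - qd = 14.
Government expenditure = surplus × support price = 14 × 21 = 294.

294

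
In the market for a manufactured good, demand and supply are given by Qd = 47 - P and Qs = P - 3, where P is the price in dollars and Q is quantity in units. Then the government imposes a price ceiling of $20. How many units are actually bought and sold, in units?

Setting quantity demanded equal to quantity supplied, 47 - P = P - 3, gives P* = 25 and Q* = 22.
The ceiling of 20 is below the equilibrium price 25, so it binds.
At P = 20: Qd = 47 - 20 = 27 and Qs = 20 - 3 = 17.
The quantity actually transacted is the short side, supply: 17.

17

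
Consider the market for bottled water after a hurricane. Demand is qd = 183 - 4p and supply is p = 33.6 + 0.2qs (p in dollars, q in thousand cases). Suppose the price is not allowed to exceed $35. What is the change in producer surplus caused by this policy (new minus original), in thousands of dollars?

Rearranging supply gives qs = 5p - 168. Without the control the market clears where 183 - 4p = 5p - 168, i.e. p* = 39 and q* = 27.
The ceiling of 35 is below the equilibrium price 39, so it binds.
At p = 35: qd = 183 - 4·35 = 43 and qs = 5·35 - 168 = 7.
Producer surplus without the control is ½ · (39 - 33.6) · 27 = 72.9.
With the ceiling, producers sell 7 units at 35, so PS = ½ · (35 - 33.6) · 7 = 4.9.
Change in producer surplus = 4.9 - 72.9 = -68.

-68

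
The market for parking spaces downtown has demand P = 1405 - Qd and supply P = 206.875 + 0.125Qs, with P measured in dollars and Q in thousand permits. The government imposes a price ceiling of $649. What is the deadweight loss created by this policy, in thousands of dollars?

Rearranging demand gives Qd = 1405 - P; rearranging supply gives Qs = 8P - 1655. In a free market, 1405 - P = 8P - 1655 gives the equilibrium P* = 340, Q* = 1065.
Since 649 is above P* = 340, the ceiling does not bind and the free-market outcome prevails.
Since the control does not bind, no trades are prevented and deadweight loss is zero.

0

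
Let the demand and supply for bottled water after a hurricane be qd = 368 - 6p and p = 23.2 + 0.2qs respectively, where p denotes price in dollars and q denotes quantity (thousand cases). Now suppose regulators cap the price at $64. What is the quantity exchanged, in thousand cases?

Rearranging supply gives qs = 5p - 116. In a free market, 368 - 6p = 5p - 116 gives the equilibrium p* = 44, q* = 104.
The ceiling of 64 is above the equilibrium price 44, so it is not binding; the market clears at p* = 44, q* = 104.

104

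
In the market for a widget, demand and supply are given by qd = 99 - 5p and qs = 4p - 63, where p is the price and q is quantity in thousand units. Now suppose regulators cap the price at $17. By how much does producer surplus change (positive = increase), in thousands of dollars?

-7

Setting quantity demanded equal to quantity supplied, 99 - 5p = 4p - 63, gives p* = 18 and q* = 9.
Since 17 < 18, the ceiling is binding.
At p = 17: qd = 99 - 5·17 = 14 and qs = 4·17 - 63 = 5.
Producer surplus without the control is ½ · (18 - 15.75) · 9 = 10.125.
With the ceiling, producers sell 5 units at 17, so PS = ½ · (17 - 15.75) · 5 = 3.125.
Change in producer surplus = 3.125 - 10.125 = -7.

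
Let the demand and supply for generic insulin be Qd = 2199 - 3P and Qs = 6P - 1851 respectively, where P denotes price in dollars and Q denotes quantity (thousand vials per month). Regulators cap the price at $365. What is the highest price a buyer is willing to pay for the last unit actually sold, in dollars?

Setting quantity demanded equal to quantity supplied, 2199 - 3P = 6P - 1851, gives P* = 450 and Q* = 849.
Since 365 < 450, the ceiling is binding.
At P = 365: Qd = 2199 - 3·365 = 1104 and Qs = 6·365 - 1851 = 339.
Only 339 units reach the market. On the demand curve, the marginal buyer's willingness to pay at Q = 339 is (2199 - 339)/3 = 620.

620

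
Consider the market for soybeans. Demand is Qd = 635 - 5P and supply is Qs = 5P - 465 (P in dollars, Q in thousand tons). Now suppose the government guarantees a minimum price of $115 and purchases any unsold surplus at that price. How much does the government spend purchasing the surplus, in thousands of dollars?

5750

Equilibrium: 635 - 5P = 5P - 465, so 1100 = 10P and P* = 110, Q* = 85.
Since 115 > 110, the floor is binding.
At P = 115: Qd = 635 - 5·115 = 60 and Qs = 5·115 - 465 = 110.
Surplus = Qs - Qd = 50.
Government expenditure = surplus × support price = 50 × 115 = 5750.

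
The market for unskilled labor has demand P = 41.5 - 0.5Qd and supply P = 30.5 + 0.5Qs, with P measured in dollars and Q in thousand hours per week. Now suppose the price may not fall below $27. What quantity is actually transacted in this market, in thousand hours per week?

11

Rearranging demand gives Qd = 83 - 2P; rearranging supply gives Qs = 2P - 61. Equilibrium: 83 - 2P = 2P - 61, so 144 = 4P and P* = 36, Q* = 11.
Since 27 is below P* = 36, the floor does not bind and the free-market outcome prevails.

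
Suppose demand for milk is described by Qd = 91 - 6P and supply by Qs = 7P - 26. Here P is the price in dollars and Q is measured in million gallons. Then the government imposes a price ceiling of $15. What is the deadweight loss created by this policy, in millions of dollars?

Equilibrium: 91 - 6P = 7P - 26, so 117 = 13P and P* = 9, Q* = 37.
The ceiling of 15 is above the equilibrium price 9, so it is not binding; the market clears at P* = 9, Q* = 37.
Since the control does not bind, no trades are prevented and deadweight loss is zero.

0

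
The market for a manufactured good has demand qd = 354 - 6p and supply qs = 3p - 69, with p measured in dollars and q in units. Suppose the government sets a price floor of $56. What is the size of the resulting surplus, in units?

81

Setting quantity demanded equal to quantity supplied, 354 - 6p = 3p - 69, gives p* = 47 and q* = 72.
Since 56 > 47, the floor is binding.
At p = 56: qd = 354 - 6·56 = 18 and qs = 3·56 - 69 = 99.
Surplus = qs - qd = 99 - 18 = 81.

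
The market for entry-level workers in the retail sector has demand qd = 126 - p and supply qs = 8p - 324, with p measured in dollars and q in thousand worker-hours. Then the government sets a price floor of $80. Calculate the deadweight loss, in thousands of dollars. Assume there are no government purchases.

Without the control the market clears where 126 - p = 8p - 324, i.e. p* = 50 and q* = 76.
Since 80 > 50, the floor is binding.
At p = 80: qd = 126 - 80 = 46 and qs = 8·80 - 324 = 316.
Quantity traded falls to 46. At q = 46 the demand price is 126 - 46 = 80 and the supply price is (324 + 46)/8 = 46.25.
Deadweight loss = ½ · (80 - 46.25) · (76 - 46) = ½ · 33.75 · 30 = 506.25.

506.25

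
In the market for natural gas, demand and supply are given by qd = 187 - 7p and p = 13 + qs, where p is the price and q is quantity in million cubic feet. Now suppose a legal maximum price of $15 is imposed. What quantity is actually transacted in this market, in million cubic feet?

2

Rearranging supply gives qs = p - 13. Without the control the market clears where 187 - 7p = p - 13, i.e. p* = 25 and q* = 12.
Because the ceiling (15) lies below the market-clearing price, it is binding.
At p = 15: qd = 187 - 7·15 = 82 and qs = 15 - 13 = 2.
The quantity actually transacted is the short side, supply: 2.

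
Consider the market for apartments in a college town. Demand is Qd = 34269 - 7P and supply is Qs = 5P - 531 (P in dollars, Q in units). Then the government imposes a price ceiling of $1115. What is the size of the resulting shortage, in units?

In a free market, 34269 - 7P = 5P - 531 gives the equilibrium P* = 2900, Q* = 13969.
The ceiling of 1115 is below the equilibrium price 2900, so it binds.
At P = 1115: Qd = 34269 - 7·1115 = 26464 and Qs = 5·1115 - 531 = 5044.
Shortage = Qd - Qs = 26464 - 5044 = 21420.

21420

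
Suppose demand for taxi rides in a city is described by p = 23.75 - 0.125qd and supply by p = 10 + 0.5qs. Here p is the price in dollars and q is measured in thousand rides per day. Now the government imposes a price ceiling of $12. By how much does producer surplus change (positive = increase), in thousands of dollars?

Rearranging demand gives qd = 190 - 8p; rearranging supply gives qs = 2p - 20. In a free market, 190 - 8p = 2p - 20 gives the equilibrium p* = 21, q* = 22.
The ceiling of 12 is below the equilibrium price 21, so it binds.
At p = 12: qd = 190 - 8·12 = 94 and qs = 2·12 - 20 = 4.
Producer surplus without the control is ½ · (21 - 10) · 22 = 121.
With the ceiling, producers sell 4 units at 12, so PS = ½ · (12 - 10) · 4 = 4.
Change in producer surplus = 4 - 121 = -117.

-117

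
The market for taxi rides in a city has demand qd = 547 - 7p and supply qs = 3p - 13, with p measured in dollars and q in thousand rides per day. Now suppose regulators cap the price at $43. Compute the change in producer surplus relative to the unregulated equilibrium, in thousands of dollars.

-1761.5

Without the control the market clears where 547 - 7p = 3p - 13, i.e. p* = 56 and q* = 155.
Because the ceiling (43) lies below the market-clearing price, it is binding.
At p = 43: qd = 547 - 7·43 = 246 and qs = 3·43 - 13 = 116.
Producer surplus without the control is ½ · (56 - 13/3) · 155 = 24025/6.
With the ceiling, producers sell 116 units at 43, so PS = ½ · (43 - 13/3) · 116 = 6728/3.
Change in producer surplus = 6728/3 - 24025/6 = -1761.5.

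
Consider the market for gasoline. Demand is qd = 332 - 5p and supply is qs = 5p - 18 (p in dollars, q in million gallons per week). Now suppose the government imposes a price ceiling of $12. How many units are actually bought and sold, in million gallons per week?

Equilibrium: 332 - 5p = 5p - 18, so 350 = 10p and p* = 35, q* = 157.
Since 12 < 35, the ceiling is binding.
At p = 12: qd = 332 - 5·12 = 272 and qs = 5·12 - 18 = 42.
The quantity actually transacted is the short side, supply: 42.

42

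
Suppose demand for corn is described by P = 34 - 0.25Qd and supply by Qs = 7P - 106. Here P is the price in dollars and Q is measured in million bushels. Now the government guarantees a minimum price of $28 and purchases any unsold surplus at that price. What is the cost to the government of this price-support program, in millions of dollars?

Rearranging demand gives Qd = 136 - 4P. Without the control the market clears where 136 - 4P = 7P - 106, i.e. P* = 22 and Q* = 48.
Since 28 > 22, the floor is binding.
At P = 28: Qd = 136 - 4·28 = 24 and Qs = 7·28 - 106 = 90.
Surplus = Qs - Qd = 66.
Government expenditure = surplus × support price = 66 × 28 = 1848.

1848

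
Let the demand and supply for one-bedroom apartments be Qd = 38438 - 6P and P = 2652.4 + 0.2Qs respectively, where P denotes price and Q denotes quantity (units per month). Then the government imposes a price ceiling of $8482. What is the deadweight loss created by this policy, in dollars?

0

Rearranging supply gives Qs = 5P - 13262. Equilibrium: 38438 - 6P = 5P - 13262, so 51700 = 11P and P* = 4700, Q* = 10238.
Since 8482 is above P* = 4700, the ceiling does not bind and the free-market outcome prevails.
Since the control does not bind, no trades are prevented and deadweight loss is zero.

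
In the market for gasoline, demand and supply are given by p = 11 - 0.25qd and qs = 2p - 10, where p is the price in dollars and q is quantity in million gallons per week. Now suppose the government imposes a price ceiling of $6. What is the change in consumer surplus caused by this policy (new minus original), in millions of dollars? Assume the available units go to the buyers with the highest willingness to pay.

1.5

Rearranging demand gives qd = 44 - 4p. Setting quantity demanded equal to quantity supplied, 44 - 4p = 2p - 10, gives p* = 9 and q* = 8.
Since 6 < 9, the ceiling is binding.
At p = 6: qd = 44 - 4·6 = 20 and qs = 2·6 - 10 = 2.
Consumer surplus without the control is ½ · (11 - 9) · 8 = 8.
With the ceiling, 2 units are sold at 6 (assume they go to the highest-value buyers). The demand price at q = 2 is 10.5, so CS = ½ · [(11 - 6) + (10.5 - 6)] · 2 = 9.5.
Change in consumer surplus = 9.5 - 8 = 1.5.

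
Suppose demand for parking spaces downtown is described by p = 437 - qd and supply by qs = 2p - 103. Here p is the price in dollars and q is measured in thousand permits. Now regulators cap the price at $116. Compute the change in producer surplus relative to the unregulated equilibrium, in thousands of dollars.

Rearranging demand gives qd = 437 - p. Without the control the market clears where 437 - p = 2p - 103, i.e. p* = 180 and q* = 257.
Since 116 < 180, the ceiling is binding.
At p = 116: qd = 437 - 116 = 321 and qs = 2·116 - 103 = 129.
Producer surplus without the control is ½ · (180 - 51.5) · 257 = 16512.25.
With the ceiling, producers sell 129 units at 116, so PS = ½ · (116 - 51.5) · 129 = 4160.25.
Change in producer surplus = 4160.25 - 16512.25 = -12352.

-12352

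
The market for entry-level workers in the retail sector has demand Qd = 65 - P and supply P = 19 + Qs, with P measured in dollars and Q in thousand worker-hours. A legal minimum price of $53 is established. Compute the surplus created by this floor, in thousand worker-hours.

22

Rearranging supply gives Qs = P - 19. In a free market, 65 - P = P - 19 gives the equilibrium P* = 42, Q* = 23.
Since 53 > 42, the floor is binding.
At P = 53: Qd = 65 - 53 = 12 and Qs = 53 - 19 = 34.
Surplus = Qs - Qd = 34 - 12 = 22.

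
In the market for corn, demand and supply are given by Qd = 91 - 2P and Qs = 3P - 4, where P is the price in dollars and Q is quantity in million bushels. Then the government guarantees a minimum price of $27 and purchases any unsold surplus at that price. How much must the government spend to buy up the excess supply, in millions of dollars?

1080

Equilibrium: 91 - 2P = 3P - 4, so 95 = 5P and P* = 19, Q* = 53.
Since 27 > 19, the floor is binding.
At P = 27: Qd = 91 - 2·27 = 37 and Qs = 3·27 - 4 = 77.
Surplus = Qs - Qd = 40.
Government expenditure = surplus × support price = 40 × 27 = 1080.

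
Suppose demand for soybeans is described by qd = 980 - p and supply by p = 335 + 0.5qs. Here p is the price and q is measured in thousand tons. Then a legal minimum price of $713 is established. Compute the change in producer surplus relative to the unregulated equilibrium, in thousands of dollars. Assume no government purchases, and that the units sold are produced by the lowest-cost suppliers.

Rearranging supply gives qs = 2p - 670. Setting quantity demanded equal to quantity supplied, 980 - p = 2p - 670, gives p* = 550 and q* = 430.
Because the floor (713) lies above the market-clearing price, it is binding.
At p = 713: qd = 980 - 713 = 267 and qs = 2·713 - 670 = 756.
Producer surplus without the control is ½ · (550 - 335) · 430 = 46225.
With the floor, 267 units are sold at 713. The supply price at q = 267 is 468.5, so PS = ½ · [(713 - 335) + (713 - 468.5)] · 267 = 83103.75.
Change in producer surplus = 83103.75 - 46225 = 36878.75.

36878.75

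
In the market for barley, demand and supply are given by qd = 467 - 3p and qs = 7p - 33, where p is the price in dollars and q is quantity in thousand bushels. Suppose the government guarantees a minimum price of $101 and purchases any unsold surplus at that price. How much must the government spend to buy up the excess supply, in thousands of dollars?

51510

Equilibrium: 467 - 3p = 7p - 33, so 500 = 10p and p* = 50, q* = 317.
Since 101 > 50, the floor is binding.
At p = 101: qd = 467 - 3·101 = 164 and qs = 7·101 - 33 = 674.
Surplus = qs - qd = 510.
Government expenditure = surplus × support price = 510 × 101 = 51510.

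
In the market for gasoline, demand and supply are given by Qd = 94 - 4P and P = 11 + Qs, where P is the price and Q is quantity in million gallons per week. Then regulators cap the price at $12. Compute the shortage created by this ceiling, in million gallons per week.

45

Rearranging supply gives Qs = P - 11. In a free market, 94 - 4P = P - 11 gives the equilibrium P* = 21, Q* = 10.
Since 12 < 21, the ceiling is binding.
At P = 12: Qd = 94 - 4·12 = 46 and Qs = 12 - 11 = 1.
Shortage = Qd - Qs = 46 - 1 = 45.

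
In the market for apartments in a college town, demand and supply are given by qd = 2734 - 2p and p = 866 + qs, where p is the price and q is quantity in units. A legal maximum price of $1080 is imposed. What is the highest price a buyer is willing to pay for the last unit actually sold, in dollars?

1260

Rearranging supply gives qs = p - 866. Without the control the market clears where 2734 - 2p = p - 866, i.e. p* = 1200 and q* = 334.
Since 1080 < 1200, the ceiling is binding.
At p = 1080: qd = 2734 - 2·1080 = 574 and qs = 1080 - 866 = 214.
Only 214 units reach the market. On the demand curve, the marginal buyer's willingness to pay at q = 214 is (2734 - 214)/2 = 1260.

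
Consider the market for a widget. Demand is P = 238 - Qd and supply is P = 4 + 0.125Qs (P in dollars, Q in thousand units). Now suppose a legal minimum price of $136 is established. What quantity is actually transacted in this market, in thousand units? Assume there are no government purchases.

102

Rearranging demand gives Qd = 238 - P; rearranging supply gives Qs = 8P - 32. Setting quantity demanded equal to quantity supplied, 238 - P = 8P - 32, gives P* = 30 and Q* = 208.
Since 136 > 30, the floor is binding.
At P = 136: Qd = 238 - 136 = 102 and Qs = 8·136 - 32 = 1056.
The quantity actually transacted is the short side, demand: 102.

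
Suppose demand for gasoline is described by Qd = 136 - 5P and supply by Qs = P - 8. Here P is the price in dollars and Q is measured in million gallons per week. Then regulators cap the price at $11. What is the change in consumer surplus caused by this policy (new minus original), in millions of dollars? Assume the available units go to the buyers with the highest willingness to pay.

Without the control the market clears where 136 - 5P = P - 8, i.e. P* = 24 and Q* = 16.
Since 11 < 24, the ceiling is binding.
At P = 11: Qd = 136 - 5·11 = 81 and Qs = 11 - 8 = 3.
Consumer surplus without the control is ½ · (27.2 - 24) · 16 = 25.6.
With the ceiling, 3 units are sold at 11 (assume they go to the highest-value buyers). The demand price at Q = 3 is 26.6, so CS = ½ · [(27.2 - 11) + (26.6 - 11)] · 3 = 47.7.
Change in consumer surplus = 47.7 - 25.6 = 22.1.

22.1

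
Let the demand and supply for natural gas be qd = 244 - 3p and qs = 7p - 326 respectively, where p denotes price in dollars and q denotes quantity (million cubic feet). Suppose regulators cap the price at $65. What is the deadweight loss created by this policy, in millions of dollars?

0

Setting quantity demanded equal to quantity supplied, 244 - 3p = 7p - 326, gives p* = 57 and q* = 73.
The ceiling of 65 is above the equilibrium price 57, so it is not binding; the market clears at p* = 57, q* = 73.
Since the control does not bind, no trades are prevented and deadweight loss is zero.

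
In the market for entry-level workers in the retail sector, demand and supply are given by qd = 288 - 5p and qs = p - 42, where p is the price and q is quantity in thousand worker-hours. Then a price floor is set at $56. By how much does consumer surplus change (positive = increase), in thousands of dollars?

Without the control the market clears where 288 - 5p = p - 42, i.e. p* = 55 and q* = 13.
The floor of 56 is above the equilibrium price 55, so it binds.
At p = 56: qd = 288 - 5·56 = 8 and qs = 56 - 42 = 14.
Consumer surplus without the control is ½ · (57.6 - 55) · 13 = 16.9.
With the floor, consumers buy 8 units at 56, so CS = ½ · (57.6 - 56) · 8 = 6.4.
Change in consumer surplus = 6.4 - 16.9 = -10.5.

-10.5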